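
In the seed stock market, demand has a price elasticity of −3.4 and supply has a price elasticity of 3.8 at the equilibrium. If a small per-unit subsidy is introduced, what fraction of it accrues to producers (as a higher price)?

Producer share = 17/36

For a small subsidy around the equilibrium, the benefit split depends on the relative slopes, which at a point are proportional to the elasticities.
Buyer share = εs/(εs + |εd|) = 3.8/(3.8 + 3.4) = 19/36; seller share = |εd|/(εs + |εd|) = 17/36.
So producers capture 17/36 of the subsidy.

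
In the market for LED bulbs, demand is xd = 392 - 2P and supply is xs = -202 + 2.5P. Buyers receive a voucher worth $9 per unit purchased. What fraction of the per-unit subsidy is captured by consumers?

Consumer share = 5/9

Pre-subsidy: 392 - 2P = -202 + 2.5P gives P* = 132, x* = 128.
With the rebate, buyers effectively pay Pb = Ps − 9, where Ps is the price sellers receive.
Demand in terms of Ps becomes xd = 392 − 2(Ps − 9) = 410 - 2Ps. Setting this equal to supply: 410 - 2Ps = -202 + 2.5Ps, so Ps = 136.
Buyers pay Pb = 136 − 9 = 127; x' = -202 + 2.5·136 = 138.
Buyers' price falls by P* − Pb = 132 − 127 = 5; sellers' price rises by Ps − P* = 136 − 132 = 4.
So consumers capture 5/9 = 5/9 of each unit of subsidy.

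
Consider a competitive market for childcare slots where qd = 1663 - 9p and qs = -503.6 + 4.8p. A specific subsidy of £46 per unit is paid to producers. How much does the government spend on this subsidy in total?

Pre-subsidy: 1663 - 9p = -503.6 + 4.8p gives p* = 157, q* = 250.
With the subsidy, sellers receive ps = pb + 46 for each unit, where pb is the price buyers pay.
Supply in terms of pb becomes qs = -503.6 + 4.8(pb + 46) = -282.8 + 4.8pb. Setting this equal to demand: 1663 - 9pb = -282.8 + 4.8pb, so pb = 141.
Sellers receive ps = 141 + 46 = 187; q' = 1663 − 9·141 = 394.
Government outlay = subsidy × quantity = 46 × 394 = 18124.

Government cost = £18124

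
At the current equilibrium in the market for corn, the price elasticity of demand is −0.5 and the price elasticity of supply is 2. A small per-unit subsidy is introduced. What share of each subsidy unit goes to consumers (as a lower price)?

For a small subsidy around the equilibrium, the benefit split depends on the relative slopes, which at a point are proportional to the elasticities.
Buyer share = εs/(εs + |εd|) = 2/(2 + 0.5) = 0.8; seller share = |εd|/(εs + |εd|) = 0.2.

Consumer share = 0.8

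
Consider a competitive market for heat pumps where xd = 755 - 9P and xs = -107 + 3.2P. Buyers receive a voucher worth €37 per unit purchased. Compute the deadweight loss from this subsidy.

Deadweight loss = 98568/61

Pre-subsidy: 755 - 9P = -107 + 3.2P gives P* = 4310/61, x* = 7265/61.
With the rebate, buyers effectively pay Pb = Ps − 37, where Ps is the price sellers receive.
Demand in terms of Ps becomes xd = 755 − 9(Ps − 37) = 1088 - 9Ps. Setting this equal to supply: 1088 - 9Ps = -107 + 3.2Ps, so Ps = 5975/61.
Buyers pay Pb = 5975/61 − 37 = 3718/61; x' = -107 + 3.2·(5975/61) = 12593/61.
The subsidy expands output by 12593/61 − 7265/61 = 5328/61 past the efficient level; on those units the gap between marginal cost and willingness to pay runs from 0 up to 37.
DWL = ½ × 37 × 5328/61 = 98568/61.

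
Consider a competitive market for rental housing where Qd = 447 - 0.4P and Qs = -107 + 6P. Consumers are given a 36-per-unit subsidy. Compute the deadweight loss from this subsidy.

Deadweight loss = 243

Pre-subsidy: 447 - 0.4P = -107 + 6P gives P* = 86.5625, Q* = 412.375.
With the rebate, buyers effectively pay Pb = Ps − 36, where Ps is the price sellers receive.
Demand in terms of Ps becomes Qd = 447 − 0.4(Ps − 36) = 461.4 - 0.4Ps. Setting this equal to supply: 461.4 - 0.4Ps = -107 + 6Ps, so Ps = 88.8125.
Buyers pay Pb = 88.8125 − 36 = 52.8125; Q' = -107 + 6·88.8125 = 425.875.
The subsidy expands output by 425.875 − 412.375 = 13.5 past the efficient level; on those units the gap between marginal cost and willingness to pay runs from 0 up to 36.
DWL = ½ × 36 × 13.5 = 243.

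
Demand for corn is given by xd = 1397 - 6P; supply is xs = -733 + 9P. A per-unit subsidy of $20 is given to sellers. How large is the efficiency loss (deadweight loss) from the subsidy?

Deadweight loss = $720

Pre-subsidy: 1397 - 6P = -733 + 9P gives P* = 142, x* = 545.
With the subsidy, sellers receive Ps = Pb + 20 for each unit, where Pb is the price buyers pay.
Supply in terms of Pb becomes xs = -733 + 9(Pb + 20) = -553 + 9Pb. Setting this equal to demand: 1397 - 6Pb = -553 + 9Pb, so Pb = 130.
Sellers receive Ps = 130 + 20 = 150; x' = 1397 − 6·130 = 617.
The subsidy expands output by 617 − 545 = 72 past the efficient level; on those units the gap between marginal cost and willingness to pay runs from 0 up to 20.
DWL = ½ × 20 × 72 = 720.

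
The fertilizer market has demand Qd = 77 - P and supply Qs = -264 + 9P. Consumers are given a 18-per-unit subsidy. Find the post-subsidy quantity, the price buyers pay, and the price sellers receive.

Q' = 59.1; buyers pay 17.9; sellers receive 35.9

Pre-subsidy: 77 - P = -264 + 9P gives P* = 34.1, Q* = 42.9.
With the rebate, buyers effectively pay Pb = Ps − 18, where Ps is the price sellers receive.
Demand in terms of Ps becomes Qd = 77 − 1(Ps − 18) = 95 - Ps. Setting this equal to supply: 95 - Ps = -264 + 9Ps, so Ps = 35.9.
Buyers pay Pb = 35.9 − 18 = 17.9; Q' = -264 + 9·35.9 = 59.1.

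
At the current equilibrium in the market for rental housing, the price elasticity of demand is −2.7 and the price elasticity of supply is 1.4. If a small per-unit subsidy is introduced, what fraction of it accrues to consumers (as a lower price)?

For a small subsidy around the equilibrium, the benefit split depends on the relative slopes, which at a point are proportional to the elasticities.
Buyer share = εs/(εs + |εd|) = 1.4/(1.4 + 2.7) = 14/41; seller share = |εd|/(εs + |εd|) = 27/41.

Consumer share = 14/41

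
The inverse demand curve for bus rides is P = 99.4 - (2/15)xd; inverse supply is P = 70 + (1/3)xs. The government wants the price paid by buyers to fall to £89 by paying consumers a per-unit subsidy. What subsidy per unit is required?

Required subsidy s = £7 per unit

At a buyer price of 89, quantity demanded is 745.5 − 7.5·89 = 78.
Sellers supply 78 only when they receive Ps = 70 + (1/3)·78 = 96.
s = Ps − Pb = 96 − 89 = 7.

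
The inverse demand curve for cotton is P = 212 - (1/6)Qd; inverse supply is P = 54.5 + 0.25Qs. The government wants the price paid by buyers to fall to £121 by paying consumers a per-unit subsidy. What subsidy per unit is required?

At a buyer price of 121, quantity demanded is 1272 − 6·121 = 546.
Sellers supply 546 only when they receive Ps = 54.5 + 0.25·546 = 191.
s = Ps − Pb = 191 − 121 = 70.

Required subsidy s = £70 per unit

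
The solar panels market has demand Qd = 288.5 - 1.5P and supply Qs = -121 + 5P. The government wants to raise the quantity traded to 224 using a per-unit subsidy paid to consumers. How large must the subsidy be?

Required subsidy s = 26 per unit

At Q = 224, invert demand for the buyer price: Pb = (288.5 − 224)/1.5 = 43; invert supply for the seller price: Ps = (224 − (-121))/5 = 69.
The subsidy must fill the gap: s = Ps − Pb = 69 − 43 = 26.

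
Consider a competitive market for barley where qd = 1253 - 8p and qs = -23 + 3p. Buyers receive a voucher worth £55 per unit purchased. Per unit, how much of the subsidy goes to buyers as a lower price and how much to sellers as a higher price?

Pre-subsidy: 1253 - 8p = -23 + 3p gives p* = 116, q* = 325.
With the rebate, buyers effectively pay pb = ps − 55, where ps is the price sellers receive.
Demand in terms of ps becomes qd = 1253 − 8(ps − 55) = 1693 - 8ps. Setting this equal to supply: 1693 - 8ps = -23 + 3ps, so ps = 156.
Buyers pay pb = 156 − 55 = 101; q' = -23 + 3·156 = 445.
Buyers' price falls by p* − pb = 116 − 101 = 15; sellers' price rises by ps − p* = 156 − 116 = 40.

Buyers gain £15 per unit; sellers gain £40 per unit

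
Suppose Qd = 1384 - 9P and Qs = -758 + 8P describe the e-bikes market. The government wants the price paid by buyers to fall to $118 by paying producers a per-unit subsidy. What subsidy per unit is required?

At a buyer price of 118, quantity demanded is 1384 − 9·118 = 322.
Sellers supply 322 only when they receive Ps with -758 + 8·Ps = 322, i.e. Ps = 135.
s = Ps − Pb = 135 − 118 = 17.

Required subsidy s = $17 per unit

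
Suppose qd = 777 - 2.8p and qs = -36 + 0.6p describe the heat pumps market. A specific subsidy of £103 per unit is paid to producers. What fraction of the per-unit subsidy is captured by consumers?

Pre-subsidy: 777 - 2.8p = -36 + 0.6p gives p* = 4065/17, q* = 1827/17.
With the subsidy, sellers receive ps = pb + 103 for each unit, where pb is the price buyers pay.
Supply in terms of pb becomes qs = -36 + 0.6(pb + 103) = 25.8 + 0.6pb. Setting this equal to demand: 777 - 2.8pb = 25.8 + 0.6pb, so pb = 3756/17.
Sellers receive ps = 3756/17 + 103 = 5507/17; q' = 777 − 2.8·(3756/17) = 13461/85.
Buyers' price falls by p* − pb = 4065/17 − 3756/17 = 309/17; sellers' price rises by ps − p* = 5507/17 − 4065/17 = 1442/17.
So consumers capture (309/17)/103 = 3/17 of each unit of subsidy.

Consumer share = 3/17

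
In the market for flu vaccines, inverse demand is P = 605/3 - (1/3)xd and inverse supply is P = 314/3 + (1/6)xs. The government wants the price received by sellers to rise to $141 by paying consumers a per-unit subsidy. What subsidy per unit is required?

Required subsidy s = $12 per unit

At a seller price of 141, quantity supplied is -628 + 6·141 = 218.
Buyers absorb 218 only when they pay Pb = 605/3 − (1/3)·218 = 129.
s = Ps − Pb = 141 − 129 = 12.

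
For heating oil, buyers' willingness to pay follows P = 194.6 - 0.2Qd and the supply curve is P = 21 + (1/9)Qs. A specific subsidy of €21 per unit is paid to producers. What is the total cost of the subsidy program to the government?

Government cost = €13135.5

Pre-subsidy: 194.6 - 0.2Q = 21 + (1/9)Q gives Q* = 558 and P* = 83.
With the subsidy, sellers receive Ps = Pb + 21 for each unit, where Pb is the price buyers pay.
On the curves, Pb = 194.6 - 0.2Q and Ps = 21 + (1/9)Q; the wedge Ps − Pb = 21 gives 21 + (1/9)Q − (194.6 - 0.2Q) = 21, so Q' = 625.5.
Then Pb = 194.6 − 0.2·625.5 = 69.5 and Ps = 21 + (1/9)·625.5 = 90.5.
Government outlay = subsidy × quantity = 21 × 625.5 = 13135.5.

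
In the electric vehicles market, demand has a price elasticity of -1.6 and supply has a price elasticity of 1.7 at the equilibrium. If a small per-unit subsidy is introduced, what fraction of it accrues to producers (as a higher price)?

Producer share = 16/33

For a small subsidy around the equilibrium, the benefit split depends on the relative slopes, which at a point are proportional to the elasticities.
Buyer share = εs/(εs + |εd|) = 1.7/(1.7 + 1.6) = 17/33; seller share = |εd|/(εs + |εd|) = 16/33.
So producers capture 16/33 of the subsidy.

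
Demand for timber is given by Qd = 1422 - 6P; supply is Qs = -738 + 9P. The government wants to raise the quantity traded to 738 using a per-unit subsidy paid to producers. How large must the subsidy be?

Required subsidy s = 50 per unit

At Q = 738, invert demand for the buyer price: Pb = (1422 − 738)/6 = 114; invert supply for the seller price: Ps = (738 − (-738))/9 = 164.
The subsidy must fill the gap: s = Ps − Pb = 164 − 114 = 50.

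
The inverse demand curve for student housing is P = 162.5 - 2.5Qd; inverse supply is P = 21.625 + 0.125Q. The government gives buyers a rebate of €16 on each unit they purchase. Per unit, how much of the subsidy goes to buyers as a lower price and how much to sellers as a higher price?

Buyers gain 320/21 per unit; sellers gain 16/21 per unit

Pre-subsidy: 162.5 - 2.5Q = 21.625 + 0.125Q gives Q* = 161/3 and P* = 85/3.
With the rebate, buyers effectively pay Pb = Ps − 16, where Ps is the price sellers receive.
On the curves, Pb = 162.5 - 2.5Q and Ps = 21.625 + 0.125Q; the wedge Ps − Pb = 16 gives 21.625 + 0.125Q − (162.5 - 2.5Q) = 16, so Q' = 1255/21.
Then Pb = 162.5 − 2.5·(1255/21) = 275/21 and Ps = 21.625 + 0.125·(1255/21) = 611/21.
Buyers' price falls by P* − Pb = 85/3 − 275/21 = 320/21; sellers' price rises by Ps − P* = 611/21 − 85/3 = 16/21.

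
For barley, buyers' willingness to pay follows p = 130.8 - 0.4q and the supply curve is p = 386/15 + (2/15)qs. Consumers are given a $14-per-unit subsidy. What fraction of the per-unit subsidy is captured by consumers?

Pre-subsidy: 130.8 - 0.4q = 386/15 + (2/15)q gives q* = 197 and p* = 52.
With the rebate, buyers effectively pay pb = ps − 14, where ps is the price sellers receive.
On the curves, pb = 130.8 - 0.4q and ps = 386/15 + (2/15)q; the wedge ps − pb = 14 gives 386/15 + (2/15)q − (130.8 - 0.4q) = 14, so q' = 223.25.
Then pb = 130.8 − 0.4·223.25 = 41.5 and ps = 386/15 + (2/15)·223.25 = 55.5.
Buyers' price falls by p* − pb = 52 − 41.5 = 10.5; sellers' price rises by ps − p* = 55.5 − 52 = 3.5.
So consumers capture 10.5/14 = 0.75 of each unit of subsidy.

Consumer share = 0.75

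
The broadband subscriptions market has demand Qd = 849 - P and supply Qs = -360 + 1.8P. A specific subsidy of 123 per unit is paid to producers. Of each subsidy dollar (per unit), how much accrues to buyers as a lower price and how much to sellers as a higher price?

Pre-subsidy: 849 - P = -360 + 1.8P gives P* = 6045/14, Q* = 5841/14.
With the subsidy, sellers receive Ps = Pb + 123 for each unit, where Pb is the price buyers pay.
Supply in terms of Pb becomes Qs = -360 + 1.8(Pb + 123) = -138.6 + 1.8Pb. Setting this equal to demand: 849 - Pb = -138.6 + 1.8Pb, so Pb = 2469/7.
Sellers receive Ps = 2469/7 + 123 = 3330/7; Q' = 849 − 1·(2469/7) = 3474/7.
Buyers' price falls by P* − Pb = 6045/14 − 2469/7 = 1107/14; sellers' price rises by Ps − P* = 3330/7 − 6045/14 = 615/14.

Buyers gain 1107/14 per unit; sellers gain 615/14 per unit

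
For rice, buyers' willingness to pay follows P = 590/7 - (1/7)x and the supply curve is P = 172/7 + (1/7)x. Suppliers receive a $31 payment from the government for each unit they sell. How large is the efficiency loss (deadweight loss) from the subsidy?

Deadweight loss = $1681.75

Pre-subsidy: 590/7 - (1/7)x = 172/7 + (1/7)x gives x* = 209 and P* = 381/7.
With the subsidy, sellers receive Ps = Pb + 31 for each unit, where Pb is the price buyers pay.
On the curves, Pb = 590/7 - (1/7)x and Ps = 172/7 + (1/7)x; the wedge Ps − Pb = 31 gives 172/7 + (1/7)x − (590/7 - (1/7)x) = 31, so x' = 317.5.
Then Pb = 590/7 − (1/7)·317.5 = 545/14 and Ps = 172/7 + (1/7)·317.5 = 979/14.
The subsidy expands output by 317.5 − 209 = 108.5 past the efficient level; on those units the gap between marginal cost and willingness to pay runs from 0 up to 31.
DWL = ½ × 31 × 108.5 = 1681.75.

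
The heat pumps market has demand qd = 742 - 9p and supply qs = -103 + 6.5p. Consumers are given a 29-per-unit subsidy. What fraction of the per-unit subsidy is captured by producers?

Producer share = 18/31

Pre-subsidy: 742 - 9p = -103 + 6.5p gives p* = 1690/31, q* = 7792/31.
With the rebate, buyers effectively pay pb = ps − 29, where ps is the price sellers receive.
Demand in terms of ps becomes qd = 742 − 9(ps − 29) = 1003 - 9ps. Setting this equal to supply: 1003 - 9ps = -103 + 6.5ps, so ps = 2212/31.
Buyers pay pb = 2212/31 − 29 = 1313/31; q' = -103 + 6.5·(2212/31) = 11185/31.
Buyers' price falls by p* − pb = 1690/31 − 1313/31 = 377/31; sellers' price rises by ps − p* = 2212/31 − 1690/31 = 522/31.
So producers capture (522/31)/29 = 18/31 of each unit of subsidy.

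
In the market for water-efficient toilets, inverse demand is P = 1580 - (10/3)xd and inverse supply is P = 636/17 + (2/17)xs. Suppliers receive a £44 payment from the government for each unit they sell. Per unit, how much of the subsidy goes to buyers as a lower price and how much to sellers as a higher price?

Buyers gain £42.5 per unit; sellers gain £1.5 per unit

Pre-subsidy: 1580 - (10/3)x = 636/17 + (2/17)x gives x* = 447 and P* = 90.
With the subsidy, sellers receive Ps = Pb + 44 for each unit, where Pb is the price buyers pay.
On the curves, Pb = 1580 - (10/3)x and Ps = 636/17 + (2/17)x; the wedge Ps − Pb = 44 gives 636/17 + (2/17)x − (1580 - (10/3)x) = 44, so x' = 459.75.
Then Pb = 1580 − (10/3)·459.75 = 47.5 and Ps = 636/17 + (2/17)·459.75 = 91.5.
Buyers' price falls by P* − Pb = 90 − 47.5 = 42.5; sellers' price rises by Ps − P* = 91.5 − 90 = 1.5.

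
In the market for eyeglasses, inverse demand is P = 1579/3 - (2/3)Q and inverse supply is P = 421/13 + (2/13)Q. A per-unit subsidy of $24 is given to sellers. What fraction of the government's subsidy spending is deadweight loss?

Pre-subsidy: 1579/3 - (2/3)Q = 421/13 + (2/13)Q gives Q* = 602 and P* = 125.
With the subsidy, sellers receive Ps = Pb + 24 for each unit, where Pb is the price buyers pay.
On the curves, Pb = 1579/3 - (2/3)Q and Ps = 421/13 + (2/13)Q; the wedge Ps − Pb = 24 gives 421/13 + (2/13)Q − (1579/3 - (2/3)Q) = 24, so Q' = 631.25.
Then Pb = 1579/3 − (2/3)·631.25 = 105.5 and Ps = 421/13 + (2/13)·631.25 = 129.5.
ΔCS = ½(602 + 631.25)(125 − 105.5) = 12024.1875; ΔPS = ½(602 + 631.25)(129.5 − 125) = 2774.8125.
Government spending = 24 × 631.25 = 15150.
DWL = ½ × 24 × (631.25 − 602) = 351; fraction = 351 / 15150 = 117/5050.

DWL / government spending = 117/5050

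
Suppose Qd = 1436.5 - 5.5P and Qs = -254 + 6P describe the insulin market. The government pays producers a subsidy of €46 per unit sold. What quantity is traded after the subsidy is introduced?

Q' = 760

Pre-subsidy: 1436.5 - 5.5P = -254 + 6P gives P* = 147, Q* = 628.
With the subsidy, sellers receive Ps = Pb + 46 for each unit, where Pb is the price buyers pay.
Supply in terms of Pb becomes Qs = -254 + 6(Pb + 46) = 22 + 6Pb. Setting this equal to demand: 1436.5 - 5.5Pb = 22 + 6Pb, so Pb = 123.
Sellers receive Ps = 123 + 46 = 169; Q' = 1436.5 − 5.5·123 = 760.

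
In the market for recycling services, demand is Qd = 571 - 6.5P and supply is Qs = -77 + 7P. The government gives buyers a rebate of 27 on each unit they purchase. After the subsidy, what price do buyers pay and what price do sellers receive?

Buyers pay 34; sellers receive 61

Pre-subsidy: 571 - 6.5P = -77 + 7P gives P* = 48, Q* = 259.
With the rebate, buyers effectively pay Pb = Ps − 27, where Ps is the price sellers receive.
Demand in terms of Ps becomes Qd = 571 − 6.5(Ps − 27) = 746.5 - 6.5Ps. Setting this equal to supply: 746.5 - 6.5Ps = -77 + 7Ps, so Ps = 61.
Buyers pay Pb = 61 − 27 = 34; Q' = -77 + 7·61 = 350.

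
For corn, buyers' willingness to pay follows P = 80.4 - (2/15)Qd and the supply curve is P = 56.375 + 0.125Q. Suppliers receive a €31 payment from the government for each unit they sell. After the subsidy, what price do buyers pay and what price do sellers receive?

Pre-subsidy: 80.4 - (2/15)Q = 56.375 + 0.125Q gives Q* = 93 and P* = 68.
With the subsidy, sellers receive Ps = Pb + 31 for each unit, where Pb is the price buyers pay.
On the curves, Pb = 80.4 - (2/15)Q and Ps = 56.375 + 0.125Q; the wedge Ps − Pb = 31 gives 56.375 + 0.125Q − (80.4 - (2/15)Q) = 31, so Q' = 213.
Then Pb = 80.4 − (2/15)·213 = 52 and Ps = 56.375 + 0.125·213 = 83.

Buyers pay €52; sellers receive €83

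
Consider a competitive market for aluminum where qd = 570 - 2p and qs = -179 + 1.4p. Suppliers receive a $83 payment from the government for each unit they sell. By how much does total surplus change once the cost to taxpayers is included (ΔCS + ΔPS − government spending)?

Net change in total surplus = -48223/17

Pre-subsidy: 570 - 2p = -179 + 1.4p gives p* = 3745/17, q* = 2200/17.
With the subsidy, sellers receive ps = pb + 83 for each unit, where pb is the price buyers pay.
Supply in terms of pb becomes qs = -179 + 1.4(pb + 83) = -62.8 + 1.4pb. Setting this equal to demand: 570 - 2pb = -62.8 + 1.4pb, so pb = 3164/17.
Sellers receive ps = 3164/17 + 83 = 4575/17; q' = 570 − 2·(3164/17) = 3362/17.
ΔCS = ½(2200/17 + 3362/17)(3745/17 − 3164/17) = 1615761/289; ΔPS = ½(2200/17 + 3362/17)(4575/17 − 3745/17) = 2308230/289.
Government spending = 83 × 3362/17 = 279046/17.
Net change = 1615761/289 + 2308230/289 − 279046/17 = -48223/17. The loss equals the DWL triangle ½·83·1162/17.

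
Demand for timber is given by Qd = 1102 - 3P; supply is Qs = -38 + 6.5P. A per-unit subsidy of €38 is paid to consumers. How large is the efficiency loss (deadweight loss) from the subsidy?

Pre-subsidy: 1102 - 3P = -38 + 6.5P gives P* = 120, Q* = 742.
With the rebate, buyers effectively pay Pb = Ps − 38, where Ps is the price sellers receive.
Demand in terms of Ps becomes Qd = 1102 − 3(Ps − 38) = 1216 - 3Ps. Setting this equal to supply: 1216 - 3Ps = -38 + 6.5Ps, so Ps = 132.
Buyers pay Pb = 132 − 38 = 94; Q' = -38 + 6.5·132 = 820.
The subsidy expands output by 820 − 742 = 78 past the efficient level; on those units the gap between marginal cost and willingness to pay runs from 0 up to 38.
DWL = ½ × 38 × 78 = 1482.

Deadweight loss = €1482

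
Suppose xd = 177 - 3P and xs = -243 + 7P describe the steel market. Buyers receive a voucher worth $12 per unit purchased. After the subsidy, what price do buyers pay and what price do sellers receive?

Pre-subsidy: 177 - 3P = -243 + 7P gives P* = 42, x* = 51.
With the rebate, buyers effectively pay Pb = Ps − 12, where Ps is the price sellers receive.
Demand in terms of Ps becomes xd = 177 − 3(Ps − 12) = 213 - 3Ps. Setting this equal to supply: 213 - 3Ps = -243 + 7Ps, so Ps = 45.6.
Buyers pay Pb = 45.6 − 12 = 33.6; x' = -243 + 7·45.6 = 76.2.

Buyers pay $33.6; sellers receive $45.6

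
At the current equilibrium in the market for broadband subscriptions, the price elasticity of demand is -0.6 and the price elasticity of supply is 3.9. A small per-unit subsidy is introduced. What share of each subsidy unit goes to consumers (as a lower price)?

For a small subsidy around the equilibrium, the benefit split depends on the relative slopes, which at a point are proportional to the elasticities.
Buyer share = εs/(εs + |εd|) = 3.9/(3.9 + 0.6) = 13/15; seller share = |εd|/(εs + |εd|) = 2/15.

Consumer share = 13/15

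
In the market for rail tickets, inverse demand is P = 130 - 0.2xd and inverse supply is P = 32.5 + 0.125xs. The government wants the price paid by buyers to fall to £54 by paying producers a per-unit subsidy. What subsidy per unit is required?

Required subsidy s = £26 per unit

At a buyer price of 54, quantity demanded is 650 − 5·54 = 380.
Sellers supply 380 only when they receive Ps = 32.5 + 0.125·380 = 80.
s = Ps − Pb = 80 − 54 = 26.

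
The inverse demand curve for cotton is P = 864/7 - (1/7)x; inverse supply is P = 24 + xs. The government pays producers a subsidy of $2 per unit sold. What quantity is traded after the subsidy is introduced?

x' = 88.75

Pre-subsidy: 864/7 - (1/7)x = 24 + x gives x* = 87 and P* = 111.
With the subsidy, sellers receive Ps = Pb + 2 for each unit, where Pb is the price buyers pay.
On the curves, Pb = 864/7 - (1/7)x and Ps = 24 + x; the wedge Ps − Pb = 2 gives 24 + x − (864/7 - (1/7)x) = 2, so x' = 88.75.
Then Pb = 864/7 − (1/7)·88.75 = 110.75 and Ps = 24 + 1·88.75 = 112.75.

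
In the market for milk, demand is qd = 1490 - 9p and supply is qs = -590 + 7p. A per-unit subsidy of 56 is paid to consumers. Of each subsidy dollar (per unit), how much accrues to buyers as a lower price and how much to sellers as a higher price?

Pre-subsidy: 1490 - 9p = -590 + 7p gives p* = 130, q* = 320.
With the rebate, buyers effectively pay pb = ps − 56, where ps is the price sellers receive.
Demand in terms of ps becomes qd = 1490 − 9(ps − 56) = 1994 - 9ps. Setting this equal to supply: 1994 - 9ps = -590 + 7ps, so ps = 161.5.
Buyers pay pb = 161.5 − 56 = 105.5; q' = -590 + 7·161.5 = 540.5.
Buyers' price falls by p* − pb = 130 − 105.5 = 24.5; sellers' price rises by ps − p* = 161.5 − 130 = 31.5.

Buyers gain 24.5 per unit; sellers gain 31.5 per unit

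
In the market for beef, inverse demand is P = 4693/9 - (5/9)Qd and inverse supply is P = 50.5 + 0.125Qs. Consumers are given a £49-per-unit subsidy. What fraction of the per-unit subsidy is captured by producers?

Pre-subsidy: 4693/9 - (5/9)Q = 50.5 + 0.125Q gives Q* = 692 and P* = 137.
With the rebate, buyers effectively pay Pb = Ps − 49, where Ps is the price sellers receive.
On the curves, Pb = 4693/9 - (5/9)Q and Ps = 50.5 + 0.125Q; the wedge Ps − Pb = 49 gives 50.5 + 0.125Q − (4693/9 - (5/9)Q) = 49, so Q' = 764.
Then Pb = 4693/9 − (5/9)·764 = 97 and Ps = 50.5 + 0.125·764 = 146.
Buyers' price falls by P* − Pb = 137 − 97 = 40; sellers' price rises by Ps − P* = 146 − 137 = 9.
So producers capture 9/49 = 9/49 of each unit of subsidy.

Producer share = 9/49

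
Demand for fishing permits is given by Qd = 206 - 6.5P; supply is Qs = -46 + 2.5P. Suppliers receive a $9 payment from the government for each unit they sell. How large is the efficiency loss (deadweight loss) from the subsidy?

Pre-subsidy: 206 - 6.5P = -46 + 2.5P gives P* = 28, Q* = 24.
With the subsidy, sellers receive Ps = Pb + 9 for each unit, where Pb is the price buyers pay.
Supply in terms of Pb becomes Qs = -46 + 2.5(Pb + 9) = -23.5 + 2.5Pb. Setting this equal to demand: 206 - 6.5Pb = -23.5 + 2.5Pb, so Pb = 25.5.
Sellers receive Ps = 25.5 + 9 = 34.5; Q' = 206 − 6.5·25.5 = 40.25.
The subsidy expands output by 40.25 − 24 = 16.25 past the efficient level; on those units the gap between marginal cost and willingness to pay runs from 0 up to 9.
DWL = ½ × 9 × 16.25 = 73.125.

Deadweight loss = $73.125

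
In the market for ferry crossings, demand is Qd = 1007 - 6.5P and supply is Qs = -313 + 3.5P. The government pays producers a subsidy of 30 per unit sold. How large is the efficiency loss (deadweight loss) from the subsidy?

Deadweight loss = 1023.75

Pre-subsidy: 1007 - 6.5P = -313 + 3.5P gives P* = 132, Q* = 149.
With the subsidy, sellers receive Ps = Pb + 30 for each unit, where Pb is the price buyers pay.
Supply in terms of Pb becomes Qs = -313 + 3.5(Pb + 30) = -208 + 3.5Pb. Setting this equal to demand: 1007 - 6.5Pb = -208 + 3.5Pb, so Pb = 121.5.
Sellers receive Ps = 121.5 + 30 = 151.5; Q' = 1007 − 6.5·121.5 = 217.25.
The subsidy expands output by 217.25 − 149 = 68.25 past the efficient level; on those units the gap between marginal cost and willingness to pay runs from 0 up to 30.
DWL = ½ × 30 × 68.25 = 1023.75.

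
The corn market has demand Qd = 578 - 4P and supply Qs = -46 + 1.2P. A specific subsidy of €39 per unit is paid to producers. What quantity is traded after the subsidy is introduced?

Pre-subsidy: 578 - 4P = -46 + 1.2P gives P* = 120, Q* = 98.
With the subsidy, sellers receive Ps = Pb + 39 for each unit, where Pb is the price buyers pay.
Supply in terms of Pb becomes Qs = -46 + 1.2(Pb + 39) = 0.8 + 1.2Pb. Setting this equal to demand: 578 - 4Pb = 0.8 + 1.2Pb, so Pb = 111.
Sellers receive Ps = 111 + 39 = 150; Q' = 578 − 4·111 = 134.

Q' = 134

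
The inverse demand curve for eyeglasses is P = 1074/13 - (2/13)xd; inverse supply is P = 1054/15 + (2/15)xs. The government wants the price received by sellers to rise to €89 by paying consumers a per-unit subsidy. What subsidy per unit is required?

Required subsidy s = €28 per unit

At a seller price of 89, quantity supplied is -527 + 7.5·89 = 140.5.
Buyers absorb 140.5 only when they pay Pb = 1074/13 − (2/13)·140.5 = 61.
s = Ps − Pb = 89 − 61 = 28.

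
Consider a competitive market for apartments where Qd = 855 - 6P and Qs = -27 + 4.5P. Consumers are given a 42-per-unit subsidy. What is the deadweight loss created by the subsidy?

Deadweight loss = 2268

Pre-subsidy: 855 - 6P = -27 + 4.5P gives P* = 84, Q* = 351.
With the rebate, buyers effectively pay Pb = Ps − 42, where Ps is the price sellers receive.
Demand in terms of Ps becomes Qd = 855 − 6(Ps − 42) = 1107 - 6Ps. Setting this equal to supply: 1107 - 6Ps = -27 + 4.5Ps, so Ps = 108.
Buyers pay Pb = 108 − 42 = 66; Q' = -27 + 4.5·108 = 459.
The subsidy expands output by 459 − 351 = 108 past the efficient level; on those units the gap between marginal cost and willingness to pay runs from 0 up to 42.
DWL = ½ × 42 × 108 = 2268.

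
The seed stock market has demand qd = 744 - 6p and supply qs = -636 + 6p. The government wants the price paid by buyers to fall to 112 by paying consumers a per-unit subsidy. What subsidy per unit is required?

At a buyer price of 112, quantity demanded is 744 − 6·112 = 72.
Sellers supply 72 only when they receive ps with -636 + 6·ps = 72, i.e. ps = 118.
s = ps − pb = 118 − 112 = 6.

Required subsidy s = 6 per unit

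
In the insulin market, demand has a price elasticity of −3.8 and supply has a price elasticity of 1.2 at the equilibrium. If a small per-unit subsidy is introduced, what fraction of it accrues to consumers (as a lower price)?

For a small subsidy around the equilibrium, the benefit split depends on the relative slopes, which at a point are proportional to the elasticities.
Buyer share = εs/(εs + |εd|) = 1.2/(1.2 + 3.8) = 0.24; seller share = |εd|/(εs + |εd|) = 0.76.

Consumer share = 0.24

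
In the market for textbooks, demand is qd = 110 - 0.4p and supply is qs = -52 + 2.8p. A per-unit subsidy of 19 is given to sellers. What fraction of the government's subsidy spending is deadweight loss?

DWL / government spending = 133/3856

Pre-subsidy: 110 - 0.4p = -52 + 2.8p gives p* = 50.625, q* = 89.75.
With the subsidy, sellers receive ps = pb + 19 for each unit, where pb is the price buyers pay.
Supply in terms of pb becomes qs = -52 + 2.8(pb + 19) = 1.2 + 2.8pb. Setting this equal to demand: 110 - 0.4pb = 1.2 + 2.8pb, so pb = 34.
Sellers receive ps = 34 + 19 = 53; q' = 110 − 0.4·34 = 96.4.
ΔCS = ½(89.75 + 96.4)(50.625 − 34) = 1547.371875; ΔPS = ½(89.75 + 96.4)(53 − 50.625) = 221.053125.
Government spending = 19 × 96.4 = 1831.6.
DWL = ½ × 19 × (96.4 − 89.75) = 63.175; fraction = 63.175 / 1831.6 = 133/3856.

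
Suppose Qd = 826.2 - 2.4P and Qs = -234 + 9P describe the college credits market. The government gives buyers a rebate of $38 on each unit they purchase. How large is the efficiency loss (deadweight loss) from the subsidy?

Deadweight loss = $1368

Pre-subsidy: 826.2 - 2.4P = -234 + 9P gives P* = 93, Q* = 603.
With the rebate, buyers effectively pay Pb = Ps − 38, where Ps is the price sellers receive.
Demand in terms of Ps becomes Qd = 826.2 − 2.4(Ps − 38) = 917.4 - 2.4Ps. Setting this equal to supply: 917.4 - 2.4Ps = -234 + 9Ps, so Ps = 101.
Buyers pay Pb = 101 − 38 = 63; Q' = -234 + 9·101 = 675.
The subsidy expands output by 675 − 603 = 72 past the efficient level; on those units the gap between marginal cost and willingness to pay runs from 0 up to 38.
DWL = ½ × 38 × 72 = 1368.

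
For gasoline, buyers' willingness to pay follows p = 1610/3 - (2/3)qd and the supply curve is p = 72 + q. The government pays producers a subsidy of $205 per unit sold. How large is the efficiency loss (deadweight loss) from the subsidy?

Deadweight loss = $12607.5

Pre-subsidy: 1610/3 - (2/3)q = 72 + q gives q* = 278.8 and p* = 350.8.
With the subsidy, sellers receive ps = pb + 205 for each unit, where pb is the price buyers pay.
On the curves, pb = 1610/3 - (2/3)q and ps = 72 + q; the wedge ps − pb = 205 gives 72 + q − (1610/3 - (2/3)q) = 205, so q' = 401.8.
Then pb = 1610/3 − (2/3)·401.8 = 268.8 and ps = 72 + 1·401.8 = 473.8.
The subsidy expands output by 401.8 − 278.8 = 123 past the efficient level; on those units the gap between marginal cost and willingness to pay runs from 0 up to 205.
DWL = ½ × 205 × 123 = 12607.5.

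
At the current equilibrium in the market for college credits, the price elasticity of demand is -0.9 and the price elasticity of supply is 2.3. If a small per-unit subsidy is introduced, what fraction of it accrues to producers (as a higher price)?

Producer share = 0.28125

For a small subsidy around the equilibrium, the benefit split depends on the relative slopes, which at a point are proportional to the elasticities.
Buyer share = εs/(εs + |εd|) = 2.3/(2.3 + 0.9) = 0.71875; seller share = |εd|/(εs + |εd|) = 0.28125.
So producers capture 0.28125 of the subsidy.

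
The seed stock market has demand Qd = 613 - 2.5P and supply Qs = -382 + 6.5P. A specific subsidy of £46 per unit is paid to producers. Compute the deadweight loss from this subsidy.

Pre-subsidy: 613 - 2.5P = -382 + 6.5P gives P* = 995/9, Q* = 6059/18.
With the subsidy, sellers receive Ps = Pb + 46 for each unit, where Pb is the price buyers pay.
Supply in terms of Pb becomes Qs = -382 + 6.5(Pb + 46) = -83 + 6.5Pb. Setting this equal to demand: 613 - 2.5Pb = -83 + 6.5Pb, so Pb = 232/3.
Sellers receive Ps = 232/3 + 46 = 370/3; Q' = 613 − 2.5·(232/3) = 1259/3.
The subsidy expands output by 1259/3 − 6059/18 = 1495/18 past the efficient level; on those units the gap between marginal cost and willingness to pay runs from 0 up to 46.
DWL = ½ × 46 × 1495/18 = 34385/18.

Deadweight loss = 34385/18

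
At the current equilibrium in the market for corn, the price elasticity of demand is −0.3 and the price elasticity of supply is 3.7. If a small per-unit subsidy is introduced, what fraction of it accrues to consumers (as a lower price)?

For a small subsidy around the equilibrium, the benefit split depends on the relative slopes, which at a point are proportional to the elasticities.
Buyer share = εs/(εs + |εd|) = 3.7/(3.7 + 0.3) = 0.925; seller share = |εd|/(εs + |εd|) = 0.075.

Consumer share = 0.925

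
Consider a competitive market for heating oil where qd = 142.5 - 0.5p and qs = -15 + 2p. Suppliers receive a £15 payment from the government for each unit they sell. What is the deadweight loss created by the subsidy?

Pre-subsidy: 142.5 - 0.5p = -15 + 2p gives p* = 63, q* = 111.
With the subsidy, sellers receive ps = pb + 15 for each unit, where pb is the price buyers pay.
Supply in terms of pb becomes qs = -15 + 2(pb + 15) = 15 + 2pb. Setting this equal to demand: 142.5 - 0.5pb = 15 + 2pb, so pb = 51.
Sellers receive ps = 51 + 15 = 66; q' = 142.5 − 0.5·51 = 117.
The subsidy expands output by 117 − 111 = 6 past the efficient level; on those units the gap between marginal cost and willingness to pay runs from 0 up to 15.
DWL = ½ × 15 × 6 = 45.

Deadweight loss = £45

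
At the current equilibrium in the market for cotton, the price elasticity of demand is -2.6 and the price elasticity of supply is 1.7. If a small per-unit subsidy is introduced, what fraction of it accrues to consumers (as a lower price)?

For a small subsidy around the equilibrium, the benefit split depends on the relative slopes, which at a point are proportional to the elasticities.
Buyer share = εs/(εs + |εd|) = 1.7/(1.7 + 2.6) = 17/43; seller share = |εd|/(εs + |εd|) = 26/43.

Consumer share = 17/43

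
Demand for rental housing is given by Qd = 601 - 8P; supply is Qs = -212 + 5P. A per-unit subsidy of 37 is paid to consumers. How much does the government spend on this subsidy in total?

Pre-subsidy: 601 - 8P = -212 + 5P gives P* = 813/13, Q* = 1309/13.
With the rebate, buyers effectively pay Pb = Ps − 37, where Ps is the price sellers receive.
Demand in terms of Ps becomes Qd = 601 − 8(Ps − 37) = 897 - 8Ps. Setting this equal to supply: 897 - 8Ps = -212 + 5Ps, so Ps = 1109/13.
Buyers pay Pb = 1109/13 − 37 = 628/13; Q' = -212 + 5·(1109/13) = 2789/13.
Government outlay = subsidy × quantity = 37 × 2789/13 = 103193/13.

Government cost = 103193/13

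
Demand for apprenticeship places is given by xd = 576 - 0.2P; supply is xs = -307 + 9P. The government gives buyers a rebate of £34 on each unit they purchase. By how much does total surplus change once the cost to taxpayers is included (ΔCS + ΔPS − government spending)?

Net change in total surplus = -2601/23

Pre-subsidy: 576 - 0.2P = -307 + 9P gives P* = 4415/46, x* = 25613/46.
With the rebate, buyers effectively pay Pb = Ps − 34, where Ps is the price sellers receive.
Demand in terms of Ps becomes xd = 576 − 0.2(Ps − 34) = 582.8 - 0.2Ps. Setting this equal to supply: 582.8 - 0.2Ps = -307 + 9Ps, so Ps = 4449/46.
Buyers pay Pb = 4449/46 − 34 = 2885/46; x' = -307 + 9·(4449/46) = 25919/46.
ΔCS = ½(25613/46 + 25919/46)(4415/46 − 2885/46) = 9855495/529; ΔPS = ½(25613/46 + 25919/46)(4449/46 − 4415/46) = 219011/529.
Government spending = 34 × 25919/46 = 440623/23.
Net change = 9855495/529 + 219011/529 − 440623/23 = -2601/23. The loss equals the DWL triangle ½·34·153/23.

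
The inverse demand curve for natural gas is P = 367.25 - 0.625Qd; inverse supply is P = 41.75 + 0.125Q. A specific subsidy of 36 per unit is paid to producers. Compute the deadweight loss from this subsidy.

Pre-subsidy: 367.25 - 0.625Q = 41.75 + 0.125Q gives Q* = 434 and P* = 96.
With the subsidy, sellers receive Ps = Pb + 36 for each unit, where Pb is the price buyers pay.
On the curves, Pb = 367.25 - 0.625Q and Ps = 41.75 + 0.125Q; the wedge Ps − Pb = 36 gives 41.75 + 0.125Q − (367.25 - 0.625Q) = 36, so Q' = 482.
Then Pb = 367.25 − 0.625·482 = 66 and Ps = 41.75 + 0.125·482 = 102.
The subsidy expands output by 482 − 434 = 48 past the efficient level; on those units the gap between marginal cost and willingness to pay runs from 0 up to 36.
DWL = ½ × 36 × 48 = 864.

Deadweight loss = 864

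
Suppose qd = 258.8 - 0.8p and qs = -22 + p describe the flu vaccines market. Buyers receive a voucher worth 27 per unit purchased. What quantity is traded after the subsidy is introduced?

q' = 146

Pre-subsidy: 258.8 - 0.8p = -22 + p gives p* = 156, q* = 134.
With the rebate, buyers effectively pay pb = ps − 27, where ps is the price sellers receive.
Demand in terms of ps becomes qd = 258.8 − 0.8(ps − 27) = 280.4 - 0.8ps. Setting this equal to supply: 280.4 - 0.8ps = -22 + ps, so ps = 168.
Buyers pay pb = 168 − 27 = 141; q' = -22 + 1·168 = 146.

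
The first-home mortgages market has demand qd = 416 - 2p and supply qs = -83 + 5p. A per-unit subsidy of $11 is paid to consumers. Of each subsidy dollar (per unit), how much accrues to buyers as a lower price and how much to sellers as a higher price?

Buyers gain 55/7 per unit; sellers gain 22/7 per unit

Pre-subsidy: 416 - 2p = -83 + 5p gives p* = 499/7, q* = 1914/7.
With the rebate, buyers effectively pay pb = ps − 11, where ps is the price sellers receive.
Demand in terms of ps becomes qd = 416 − 2(ps − 11) = 438 - 2ps. Setting this equal to supply: 438 - 2ps = -83 + 5ps, so ps = 521/7.
Buyers pay pb = 521/7 − 11 = 444/7; q' = -83 + 5·(521/7) = 2024/7.
Buyers' price falls by p* − pb = 499/7 − 444/7 = 55/7; sellers' price rises by ps − p* = 521/7 − 499/7 = 22/7.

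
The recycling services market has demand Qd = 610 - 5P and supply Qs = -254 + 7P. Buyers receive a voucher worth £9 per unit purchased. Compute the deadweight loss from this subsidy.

Deadweight loss = £118.125

Pre-subsidy: 610 - 5P = -254 + 7P gives P* = 72, Q* = 250.
With the rebate, buyers effectively pay Pb = Ps − 9, where Ps is the price sellers receive.
Demand in terms of Ps becomes Qd = 610 − 5(Ps − 9) = 655 - 5Ps. Setting this equal to supply: 655 - 5Ps = -254 + 7Ps, so Ps = 75.75.
Buyers pay Pb = 75.75 − 9 = 66.75; Q' = -254 + 7·75.75 = 276.25.
The subsidy expands output by 276.25 − 250 = 26.25 past the efficient level; on those units the gap between marginal cost and willingness to pay runs from 0 up to 9.
DWL = ½ × 9 × 26.25 = 118.125.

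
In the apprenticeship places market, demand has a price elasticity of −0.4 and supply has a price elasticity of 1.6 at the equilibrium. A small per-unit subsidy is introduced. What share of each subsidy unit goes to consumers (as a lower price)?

For a small subsidy around the equilibrium, the benefit split depends on the relative slopes, which at a point are proportional to the elasticities.
Buyer share = εs/(εs + |εd|) = 1.6/(1.6 + 0.4) = 0.8; seller share = |εd|/(εs + |εd|) = 0.2.

Consumer share = 0.8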